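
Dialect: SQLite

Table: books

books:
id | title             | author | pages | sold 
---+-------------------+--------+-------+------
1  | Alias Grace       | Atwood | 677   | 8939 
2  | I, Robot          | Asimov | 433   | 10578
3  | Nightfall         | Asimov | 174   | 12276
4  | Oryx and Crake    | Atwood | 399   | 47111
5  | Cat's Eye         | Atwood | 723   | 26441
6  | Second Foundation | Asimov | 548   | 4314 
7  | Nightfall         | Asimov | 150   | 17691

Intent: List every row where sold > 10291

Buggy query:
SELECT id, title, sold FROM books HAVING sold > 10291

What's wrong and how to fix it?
Bug: HAVING filters the output of aggregation, but this query has no GROUP BY and no aggregate functions, so SQLite rejects it (HAVING clause on a non-aggregate query); the condition here is per row

Fix: Use WHERE for row-level filtering

Corrected query:
SELECT id, title, sold FROM books WHERE sold > 10291

Result:
id | title          | sold 
---+----------------+------
2  | I, Robot       | 10578
3  | Nightfall      | 12276
4  | Oryx and Crake | 47111
5  | Cat's Eye      | 26441
7  | Nightfall      | 17691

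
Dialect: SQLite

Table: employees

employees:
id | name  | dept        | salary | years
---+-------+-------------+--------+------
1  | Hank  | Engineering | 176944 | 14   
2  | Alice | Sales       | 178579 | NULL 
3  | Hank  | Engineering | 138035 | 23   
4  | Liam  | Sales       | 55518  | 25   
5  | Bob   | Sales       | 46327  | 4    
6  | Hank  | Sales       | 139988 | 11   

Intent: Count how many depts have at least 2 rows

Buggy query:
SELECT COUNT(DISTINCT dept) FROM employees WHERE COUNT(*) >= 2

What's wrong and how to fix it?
Bug: WHERE filters individual rows, not groups, so a group-level COUNT is invalid there

Fix: Group first with HAVING COUNT(*) >= 2, then COUNT the resulting groups

Corrected query:
SELECT COUNT(*) FROM (SELECT dept FROM employees GROUP BY dept HAVING COUNT(*) >= 2)

Result:
COUNT(*)
--------
2       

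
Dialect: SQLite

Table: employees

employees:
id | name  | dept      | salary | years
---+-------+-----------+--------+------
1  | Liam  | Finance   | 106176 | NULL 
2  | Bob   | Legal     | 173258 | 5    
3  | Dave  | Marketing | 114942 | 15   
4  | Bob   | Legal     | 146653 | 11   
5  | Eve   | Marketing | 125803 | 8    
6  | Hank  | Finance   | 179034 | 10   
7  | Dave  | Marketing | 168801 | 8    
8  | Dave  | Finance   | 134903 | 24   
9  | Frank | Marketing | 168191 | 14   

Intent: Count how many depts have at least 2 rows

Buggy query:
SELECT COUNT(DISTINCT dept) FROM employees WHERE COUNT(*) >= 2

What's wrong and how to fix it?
Bug: COUNT(*) cannot appear in WHERE; the per-group count doesn't exist yet

Fix: Use a subquery that GROUPs and filters with HAVING, then count its rows

Corrected query:
SELECT COUNT(*) FROM (SELECT dept FROM employees GROUP BY dept HAVING COUNT(*) >= 2)

Result:
COUNT(*)
--------
3       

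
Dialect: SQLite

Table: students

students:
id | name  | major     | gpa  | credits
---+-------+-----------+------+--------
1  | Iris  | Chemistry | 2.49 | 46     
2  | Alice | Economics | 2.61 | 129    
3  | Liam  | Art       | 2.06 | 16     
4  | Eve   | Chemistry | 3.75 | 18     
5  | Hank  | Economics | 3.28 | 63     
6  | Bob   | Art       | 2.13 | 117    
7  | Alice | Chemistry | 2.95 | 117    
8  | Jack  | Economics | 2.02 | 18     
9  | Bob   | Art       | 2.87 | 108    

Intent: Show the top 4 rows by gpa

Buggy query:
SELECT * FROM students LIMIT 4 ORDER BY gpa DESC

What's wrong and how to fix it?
Bug: LIMIT must come after ORDER BY

Fix: Sort with ORDER BY, then apply LIMIT

Corrected query:
SELECT * FROM students ORDER BY gpa DESC LIMIT 4

Result:
id | name  | major     | gpa  | credits
---+-------+-----------+------+--------
4  | Eve   | Chemistry | 3.75 | 18     
5  | Hank  | Economics | 3.28 | 63     
7  | Alice | Chemistry | 2.95 | 117    
9  | Bob   | Art       | 2.87 | 108    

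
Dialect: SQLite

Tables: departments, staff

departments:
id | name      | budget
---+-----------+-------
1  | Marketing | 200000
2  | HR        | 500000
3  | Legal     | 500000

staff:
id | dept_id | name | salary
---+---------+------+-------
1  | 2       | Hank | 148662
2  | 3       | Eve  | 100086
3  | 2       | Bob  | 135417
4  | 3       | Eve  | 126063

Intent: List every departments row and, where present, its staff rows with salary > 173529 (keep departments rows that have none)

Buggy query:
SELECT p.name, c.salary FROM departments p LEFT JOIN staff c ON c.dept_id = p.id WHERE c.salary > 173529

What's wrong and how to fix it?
Bug: Filtering c.salary in WHERE discards the NULL rows produced by LEFT JOIN, turning it into an inner join

Fix: Move the right-table condition into the ON clause so unmatched parents are kept

Corrected query:
SELECT p.name, c.salary FROM departments p LEFT JOIN staff c ON c.dept_id = p.id AND c.salary > 173529

Result:
name      | salary
----------+-------
Marketing | NULL  
HR        | NULL  
Legal     | NULL  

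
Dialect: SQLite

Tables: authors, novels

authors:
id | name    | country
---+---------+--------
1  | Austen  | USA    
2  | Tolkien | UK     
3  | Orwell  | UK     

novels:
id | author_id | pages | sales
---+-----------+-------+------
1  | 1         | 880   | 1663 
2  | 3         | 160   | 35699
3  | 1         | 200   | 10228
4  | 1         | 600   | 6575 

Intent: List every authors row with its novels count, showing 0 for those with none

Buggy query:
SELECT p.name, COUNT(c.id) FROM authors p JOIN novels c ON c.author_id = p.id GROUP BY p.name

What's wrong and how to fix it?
Bug: An inner join excludes parents with zero children

Fix: Switch to LEFT JOIN to retain unmatched parent rows

Corrected query:
SELECT p.name, COUNT(c.id) FROM authors p LEFT JOIN novels c ON c.author_id = p.id GROUP BY p.name

Result:
name    | COUNT(c.id)
--------+------------
Austen  | 3          
Orwell  | 1          
Tolkien | 0          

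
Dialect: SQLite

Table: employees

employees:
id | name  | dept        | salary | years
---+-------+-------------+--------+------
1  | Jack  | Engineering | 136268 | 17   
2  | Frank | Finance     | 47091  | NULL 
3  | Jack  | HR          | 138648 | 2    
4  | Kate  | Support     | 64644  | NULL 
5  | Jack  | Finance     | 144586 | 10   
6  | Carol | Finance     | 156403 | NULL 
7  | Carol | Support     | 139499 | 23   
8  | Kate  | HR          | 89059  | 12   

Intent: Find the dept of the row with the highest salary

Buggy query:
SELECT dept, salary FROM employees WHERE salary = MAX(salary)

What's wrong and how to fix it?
Bug: WHERE is evaluated per row; an aggregate over the whole table isn't defined there

Fix: Wrap MAX in a scalar subquery so WHERE compares against a single value

Corrected query:
SELECT dept, salary FROM employees WHERE salary = (SELECT MAX(salary) FROM employees)

Result:
dept    | salary
--------+-------
Finance | 156403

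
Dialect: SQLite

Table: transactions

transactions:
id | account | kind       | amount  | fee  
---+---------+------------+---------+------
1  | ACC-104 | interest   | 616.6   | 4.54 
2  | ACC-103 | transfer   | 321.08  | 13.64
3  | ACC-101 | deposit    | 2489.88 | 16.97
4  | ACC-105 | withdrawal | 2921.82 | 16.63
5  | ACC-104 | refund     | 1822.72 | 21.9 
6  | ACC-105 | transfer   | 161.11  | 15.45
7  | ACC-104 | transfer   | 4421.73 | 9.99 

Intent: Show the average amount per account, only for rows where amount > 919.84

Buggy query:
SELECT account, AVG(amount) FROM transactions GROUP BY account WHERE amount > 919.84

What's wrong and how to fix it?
Bug: Row-level WHERE must come before GROUP BY in the clause order

Fix: Place WHERE between FROM and GROUP BY

Corrected query:
SELECT account, AVG(amount) FROM transactions WHERE amount > 919.84 GROUP BY account

Result:
account | AVG(amount)
--------+------------
ACC-101 | 2489.88    
ACC-104 | 3122.225   
ACC-105 | 2921.82    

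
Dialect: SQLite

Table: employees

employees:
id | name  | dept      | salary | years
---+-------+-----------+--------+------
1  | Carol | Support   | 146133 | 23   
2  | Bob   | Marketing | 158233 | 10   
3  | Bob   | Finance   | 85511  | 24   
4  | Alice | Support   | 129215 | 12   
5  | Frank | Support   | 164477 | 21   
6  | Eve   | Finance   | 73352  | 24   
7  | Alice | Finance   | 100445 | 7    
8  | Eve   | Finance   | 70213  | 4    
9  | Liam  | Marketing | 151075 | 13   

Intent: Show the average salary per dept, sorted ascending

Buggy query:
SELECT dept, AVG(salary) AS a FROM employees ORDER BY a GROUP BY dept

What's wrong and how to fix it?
Bug: ORDER BY appears before GROUP BY; SQL clause order requires GROUP BY first

Fix: Move ORDER BY to the end, after GROUP BY

Corrected query:
SELECT dept, AVG(salary) AS a FROM employees GROUP BY dept ORDER BY a

Result:
dept      | a            
----------+--------------
Finance   | 82380.25     
Support   | 146608.333333
Marketing | 154654       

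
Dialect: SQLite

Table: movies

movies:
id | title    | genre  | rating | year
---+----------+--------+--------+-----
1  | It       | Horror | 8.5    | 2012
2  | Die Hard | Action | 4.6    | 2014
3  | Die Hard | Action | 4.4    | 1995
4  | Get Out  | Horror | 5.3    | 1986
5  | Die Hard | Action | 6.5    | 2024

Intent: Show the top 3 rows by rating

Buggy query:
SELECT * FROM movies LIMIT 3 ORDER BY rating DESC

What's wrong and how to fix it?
Bug: LIMIT must come after ORDER BY

Fix: Swap the clauses: ORDER BY first, then LIMIT

Corrected query:
SELECT * FROM movies ORDER BY rating DESC LIMIT 3

Result:
id | title    | genre  | rating | year
---+----------+--------+--------+-----
1  | It       | Horror | 8.5    | 2012
5  | Die Hard | Action | 6.5    | 2024
4  | Get Out  | Horror | 5.3    | 1986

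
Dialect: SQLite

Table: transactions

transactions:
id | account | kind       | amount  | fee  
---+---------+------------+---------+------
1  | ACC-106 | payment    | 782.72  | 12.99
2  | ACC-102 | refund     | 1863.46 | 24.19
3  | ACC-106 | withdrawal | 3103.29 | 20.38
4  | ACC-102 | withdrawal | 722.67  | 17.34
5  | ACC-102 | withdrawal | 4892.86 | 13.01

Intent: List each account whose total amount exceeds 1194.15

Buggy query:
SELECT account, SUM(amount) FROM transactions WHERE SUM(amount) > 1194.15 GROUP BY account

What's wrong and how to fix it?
Bug: WHERE runs before GROUP BY, so aggregates aren't available there

Fix: Use HAVING (which filters groups after aggregation) instead of WHERE

Corrected query:
SELECT account, SUM(amount) FROM transactions GROUP BY account HAVING SUM(amount) > 1194.15

Result:
account | SUM(amount)
--------+------------
ACC-102 | 7478.99    
ACC-106 | 3886.01    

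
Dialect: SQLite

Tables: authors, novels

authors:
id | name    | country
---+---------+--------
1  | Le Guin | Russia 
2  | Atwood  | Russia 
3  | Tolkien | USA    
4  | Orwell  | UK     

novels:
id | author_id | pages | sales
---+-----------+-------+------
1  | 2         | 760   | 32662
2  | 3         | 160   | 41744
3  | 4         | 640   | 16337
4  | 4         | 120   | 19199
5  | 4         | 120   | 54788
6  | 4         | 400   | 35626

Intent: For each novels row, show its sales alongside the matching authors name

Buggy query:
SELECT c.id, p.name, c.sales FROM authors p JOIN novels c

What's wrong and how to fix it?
Bug: Missing join condition: each novels row is matched to all authors rows instead of just its own

Fix: Specify the join condition linking the foreign key to the parent id

Corrected query:
SELECT c.id, p.name, c.sales FROM authors p JOIN novels c ON c.author_id = p.id

Result:
id | name    | sales
---+---------+------
1  | Atwood  | 32662
2  | Tolkien | 41744
3  | Orwell  | 16337
4  | Orwell  | 19199
5  | Orwell  | 54788
6  | Orwell  | 35626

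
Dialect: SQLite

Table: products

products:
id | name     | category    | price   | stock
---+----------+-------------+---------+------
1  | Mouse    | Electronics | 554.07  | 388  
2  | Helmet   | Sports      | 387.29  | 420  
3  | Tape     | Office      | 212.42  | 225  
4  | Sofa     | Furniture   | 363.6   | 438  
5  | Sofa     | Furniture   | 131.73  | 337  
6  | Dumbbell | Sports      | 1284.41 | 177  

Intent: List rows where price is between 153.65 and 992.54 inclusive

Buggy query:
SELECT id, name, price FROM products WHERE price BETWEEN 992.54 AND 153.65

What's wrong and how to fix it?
Bug: BETWEEN expects the lower bound first; with 992.54 AND 153.65 the range is empty

Fix: Swap the bounds so the smaller value comes first

Corrected query:
SELECT id, name, price FROM products WHERE price BETWEEN 153.65 AND 992.54

Result:
id | name   | price 
---+--------+-------
1  | Mouse  | 554.07
2  | Helmet | 387.29
3  | Tape   | 212.42
4  | Sofa   | 363.6 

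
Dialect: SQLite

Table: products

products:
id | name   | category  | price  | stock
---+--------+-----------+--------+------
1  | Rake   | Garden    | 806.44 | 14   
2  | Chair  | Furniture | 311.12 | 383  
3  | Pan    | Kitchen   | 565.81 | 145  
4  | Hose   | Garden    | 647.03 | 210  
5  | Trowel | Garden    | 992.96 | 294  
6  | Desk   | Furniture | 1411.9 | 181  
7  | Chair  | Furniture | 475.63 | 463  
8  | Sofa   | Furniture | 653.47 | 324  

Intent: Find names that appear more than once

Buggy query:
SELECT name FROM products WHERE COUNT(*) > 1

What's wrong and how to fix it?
Bug: WHERE can't reference COUNT(*); aggregates are computed after WHERE

Fix: GROUP BY name, then filter groups with HAVING COUNT(*) > 1

Corrected query:
SELECT name FROM products GROUP BY name HAVING COUNT(*) > 1

Result:
name 
-----
Chair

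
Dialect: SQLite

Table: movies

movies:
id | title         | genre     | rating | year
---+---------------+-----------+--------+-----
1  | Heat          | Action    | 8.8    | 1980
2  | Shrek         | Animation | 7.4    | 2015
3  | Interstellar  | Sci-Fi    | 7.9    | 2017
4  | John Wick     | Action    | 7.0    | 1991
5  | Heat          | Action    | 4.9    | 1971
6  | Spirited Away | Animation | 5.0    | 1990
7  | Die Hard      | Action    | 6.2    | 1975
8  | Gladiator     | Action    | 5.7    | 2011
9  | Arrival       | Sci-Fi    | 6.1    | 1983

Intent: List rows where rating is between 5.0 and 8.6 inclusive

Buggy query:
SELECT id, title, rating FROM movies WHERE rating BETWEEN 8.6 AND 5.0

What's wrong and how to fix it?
Bug: The bounds are reversed; BETWEEN a AND b requires a <= b to match anything

Fix: Swap the bounds so the smaller value comes first

Corrected query:
SELECT id, title, rating FROM movies WHERE rating BETWEEN 5.0 AND 8.6

Result:
id | title         | rating
---+---------------+-------
2  | Shrek         | 7.4   
3  | Interstellar  | 7.9   
4  | John Wick     | 7     
6  | Spirited Away | 5     
7  | Die Hard      | 6.2   
8  | Gladiator     | 5.7   
9  | Arrival       | 6.1   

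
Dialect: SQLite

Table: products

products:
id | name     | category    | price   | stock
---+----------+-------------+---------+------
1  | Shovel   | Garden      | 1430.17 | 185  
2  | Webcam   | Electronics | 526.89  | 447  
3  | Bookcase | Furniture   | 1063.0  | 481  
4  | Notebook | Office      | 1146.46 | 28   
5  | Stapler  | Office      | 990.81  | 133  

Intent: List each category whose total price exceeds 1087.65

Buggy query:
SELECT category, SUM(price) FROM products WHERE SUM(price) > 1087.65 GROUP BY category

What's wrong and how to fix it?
Bug: SUM(price) is an aggregate, but WHERE filters rows before aggregation

Fix: Use HAVING (which filters groups after aggregation) instead of WHERE

Corrected query:
SELECT category, SUM(price) FROM products GROUP BY category HAVING SUM(price) > 1087.65

Result:
category | SUM(price)
---------+-----------
Garden   | 1430.17   
Office   | 2137.27   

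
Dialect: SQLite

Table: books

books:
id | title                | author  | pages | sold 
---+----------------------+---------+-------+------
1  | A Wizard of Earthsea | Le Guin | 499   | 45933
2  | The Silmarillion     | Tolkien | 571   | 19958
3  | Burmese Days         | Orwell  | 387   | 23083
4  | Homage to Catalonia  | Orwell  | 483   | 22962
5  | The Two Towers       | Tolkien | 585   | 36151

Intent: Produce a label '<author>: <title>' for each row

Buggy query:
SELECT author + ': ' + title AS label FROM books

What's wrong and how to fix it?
Bug: '+' is numeric addition; on text columns SQLite converts them to 0 instead of concatenating

Fix: Use the || operator for string concatenation

Corrected query:
SELECT author || ': ' || title AS label FROM books

Result:
label                        
-----------------------------
Le Guin: A Wizard of Earthsea
Tolkien: The Silmarillion    
Orwell: Burmese Days         
Orwell: Homage to Catalonia  
Tolkien: The Two Towers      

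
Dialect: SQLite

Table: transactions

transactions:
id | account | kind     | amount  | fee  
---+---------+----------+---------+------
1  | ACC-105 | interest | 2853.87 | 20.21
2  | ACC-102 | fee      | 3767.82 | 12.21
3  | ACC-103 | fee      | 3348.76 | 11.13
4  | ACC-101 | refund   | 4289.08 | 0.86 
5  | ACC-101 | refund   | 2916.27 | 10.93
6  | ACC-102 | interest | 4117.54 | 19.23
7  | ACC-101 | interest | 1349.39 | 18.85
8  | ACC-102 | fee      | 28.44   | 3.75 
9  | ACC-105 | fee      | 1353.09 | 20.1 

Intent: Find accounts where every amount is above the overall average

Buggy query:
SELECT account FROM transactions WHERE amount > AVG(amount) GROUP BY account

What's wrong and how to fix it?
Bug: WHERE evaluates per row before aggregation, so AVG() is unavailable

Fix: Use a subquery for AVG and a HAVING MIN(...) filter so the condition holds for every row in the group

Corrected query:
SELECT account FROM transactions GROUP BY account HAVING MIN(amount) > (SELECT AVG(amount) FROM transactions)

Result:
account
-------
ACC-103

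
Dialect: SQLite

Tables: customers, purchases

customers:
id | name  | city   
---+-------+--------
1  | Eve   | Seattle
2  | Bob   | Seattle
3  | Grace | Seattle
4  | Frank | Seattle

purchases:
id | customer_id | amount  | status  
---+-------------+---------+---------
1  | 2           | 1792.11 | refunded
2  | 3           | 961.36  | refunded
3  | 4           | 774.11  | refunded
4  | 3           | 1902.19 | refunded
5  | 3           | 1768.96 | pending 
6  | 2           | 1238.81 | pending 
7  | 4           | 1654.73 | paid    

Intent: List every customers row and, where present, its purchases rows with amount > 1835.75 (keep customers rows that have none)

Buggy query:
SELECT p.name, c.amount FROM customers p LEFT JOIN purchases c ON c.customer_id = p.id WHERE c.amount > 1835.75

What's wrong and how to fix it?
Bug: Filtering c.amount in WHERE discards the NULL rows produced by LEFT JOIN, turning it into an inner join

Fix: Put 'c.amount > 1835.75' in the JOIN's ON clause instead of WHERE

Corrected query:
SELECT p.name, c.amount FROM customers p LEFT JOIN purchases c ON c.customer_id = p.id AND c.amount > 1835.75

Result:
name  | amount 
------+--------
Eve   | NULL   
Bob   | NULL   
Grace | 1902.19
Frank | NULL   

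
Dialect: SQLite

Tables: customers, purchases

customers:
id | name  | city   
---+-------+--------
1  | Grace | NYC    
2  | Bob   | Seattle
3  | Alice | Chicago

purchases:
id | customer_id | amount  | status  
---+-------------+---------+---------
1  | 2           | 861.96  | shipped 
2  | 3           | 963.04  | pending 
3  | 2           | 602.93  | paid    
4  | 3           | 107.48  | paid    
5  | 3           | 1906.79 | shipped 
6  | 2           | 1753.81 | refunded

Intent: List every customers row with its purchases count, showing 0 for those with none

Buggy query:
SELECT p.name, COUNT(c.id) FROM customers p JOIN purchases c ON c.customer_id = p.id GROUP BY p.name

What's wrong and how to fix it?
Bug: INNER JOIN drops customers rows that have no matching purchases rows

Fix: Switch to LEFT JOIN to retain unmatched parent rows

Corrected query:
SELECT p.name, COUNT(c.id) FROM customers p LEFT JOIN purchases c ON c.customer_id = p.id GROUP BY p.name

Result:
name  | COUNT(c.id)
------+------------
Alice | 3          
Bob   | 3          
Grace | 0          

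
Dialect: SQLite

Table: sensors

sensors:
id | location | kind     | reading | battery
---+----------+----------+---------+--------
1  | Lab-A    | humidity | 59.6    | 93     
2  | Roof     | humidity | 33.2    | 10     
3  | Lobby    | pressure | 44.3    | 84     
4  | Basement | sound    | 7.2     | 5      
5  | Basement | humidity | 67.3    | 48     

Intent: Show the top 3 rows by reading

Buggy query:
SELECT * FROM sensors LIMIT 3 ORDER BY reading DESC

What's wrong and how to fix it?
Bug: ORDER BY cannot follow LIMIT; LIMIT is the final clause

Fix: Sort with ORDER BY, then apply LIMIT

Corrected query:
SELECT * FROM sensors ORDER BY reading DESC LIMIT 3

Result:
id | location | kind     | reading | battery
---+----------+----------+---------+--------
5  | Basement | humidity | 67.3    | 48     
1  | Lab-A    | humidity | 59.6    | 93     
3  | Lobby    | pressure | 44.3    | 84     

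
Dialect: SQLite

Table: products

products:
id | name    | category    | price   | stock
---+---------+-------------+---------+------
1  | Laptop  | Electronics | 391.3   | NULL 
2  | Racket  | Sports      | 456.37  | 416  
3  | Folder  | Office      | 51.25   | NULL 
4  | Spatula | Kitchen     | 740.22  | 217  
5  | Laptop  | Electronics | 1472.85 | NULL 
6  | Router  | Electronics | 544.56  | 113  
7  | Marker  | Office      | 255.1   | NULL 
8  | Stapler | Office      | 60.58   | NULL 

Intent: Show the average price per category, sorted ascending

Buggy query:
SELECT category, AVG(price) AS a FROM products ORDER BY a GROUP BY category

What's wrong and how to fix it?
Bug: GROUP BY must precede ORDER BY

Fix: Reorder: SELECT … FROM … GROUP BY … ORDER BY …

Corrected query:
SELECT category, AVG(price) AS a FROM products GROUP BY category ORDER BY a

Result:
category    | a         
------------+-----------
Office      | 122.31    
Sports      | 456.37    
Kitchen     | 740.22    
Electronics | 802.903333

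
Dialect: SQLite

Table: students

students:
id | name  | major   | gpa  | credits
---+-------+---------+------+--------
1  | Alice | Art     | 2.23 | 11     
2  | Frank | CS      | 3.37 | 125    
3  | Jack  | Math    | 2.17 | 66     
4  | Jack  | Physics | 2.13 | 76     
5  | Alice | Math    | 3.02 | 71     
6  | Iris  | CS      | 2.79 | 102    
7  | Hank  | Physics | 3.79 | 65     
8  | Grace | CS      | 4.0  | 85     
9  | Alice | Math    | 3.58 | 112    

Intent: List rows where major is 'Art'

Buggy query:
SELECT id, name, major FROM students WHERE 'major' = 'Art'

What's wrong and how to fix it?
Bug: 'major' in single quotes is a string literal, not the column; the comparison is literal-vs-literal and never true

Fix: Remove the quotes around the column name (or use double quotes for an identifier)

Corrected query:
SELECT id, name, major FROM students WHERE major = 'Art'

Result:
id | name  | major
---+-------+------
1  | Alice | Art  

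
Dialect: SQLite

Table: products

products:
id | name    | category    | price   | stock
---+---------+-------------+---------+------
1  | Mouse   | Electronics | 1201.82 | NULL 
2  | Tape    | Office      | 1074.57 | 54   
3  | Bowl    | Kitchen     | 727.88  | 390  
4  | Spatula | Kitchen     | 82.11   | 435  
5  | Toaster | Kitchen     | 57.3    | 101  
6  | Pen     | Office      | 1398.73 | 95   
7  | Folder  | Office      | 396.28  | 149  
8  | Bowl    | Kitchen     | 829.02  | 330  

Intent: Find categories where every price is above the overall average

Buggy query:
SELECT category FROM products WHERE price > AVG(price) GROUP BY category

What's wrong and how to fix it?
Bug: AVG() is an aggregate; it can't sit directly in WHERE

Fix: Compute the overall average in a scalar subquery and compare each group's MIN against it in HAVING

Corrected query:
SELECT category FROM products GROUP BY category HAVING MIN(price) > (SELECT AVG(price) FROM products)

Result:
category   
-----------
Electronics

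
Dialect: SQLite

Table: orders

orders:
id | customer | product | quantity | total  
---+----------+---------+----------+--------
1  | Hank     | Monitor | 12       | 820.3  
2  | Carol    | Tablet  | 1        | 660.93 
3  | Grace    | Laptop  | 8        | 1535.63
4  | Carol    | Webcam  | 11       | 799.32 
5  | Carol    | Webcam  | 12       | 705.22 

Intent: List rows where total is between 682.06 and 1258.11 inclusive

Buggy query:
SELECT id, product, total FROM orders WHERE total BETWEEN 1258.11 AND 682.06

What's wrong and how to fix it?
Bug: BETWEEN expects the lower bound first; with 1258.11 AND 682.06 the range is empty

Fix: Write BETWEEN 682.06 AND 1258.11

Corrected query:
SELECT id, product, total FROM orders WHERE total BETWEEN 682.06 AND 1258.11

Result:
id | product | total 
---+---------+-------
1  | Monitor | 820.3 
4  | Webcam  | 799.32
5  | Webcam  | 705.22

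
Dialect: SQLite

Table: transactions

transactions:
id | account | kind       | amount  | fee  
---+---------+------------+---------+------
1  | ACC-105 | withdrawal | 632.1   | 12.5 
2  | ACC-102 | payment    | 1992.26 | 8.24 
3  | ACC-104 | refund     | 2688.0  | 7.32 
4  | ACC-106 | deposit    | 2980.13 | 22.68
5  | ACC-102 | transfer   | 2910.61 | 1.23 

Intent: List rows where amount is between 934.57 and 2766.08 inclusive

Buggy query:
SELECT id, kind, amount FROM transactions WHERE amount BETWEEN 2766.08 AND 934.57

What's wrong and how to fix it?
Bug: BETWEEN expects the lower bound first; with 2766.08 AND 934.57 the range is empty

Fix: Swap the bounds so the smaller value comes first

Corrected query:
SELECT id, kind, amount FROM transactions WHERE amount BETWEEN 934.57 AND 2766.08

Result:
id | kind    | amount 
---+---------+--------
2  | payment | 1992.26
3  | refund  | 2688   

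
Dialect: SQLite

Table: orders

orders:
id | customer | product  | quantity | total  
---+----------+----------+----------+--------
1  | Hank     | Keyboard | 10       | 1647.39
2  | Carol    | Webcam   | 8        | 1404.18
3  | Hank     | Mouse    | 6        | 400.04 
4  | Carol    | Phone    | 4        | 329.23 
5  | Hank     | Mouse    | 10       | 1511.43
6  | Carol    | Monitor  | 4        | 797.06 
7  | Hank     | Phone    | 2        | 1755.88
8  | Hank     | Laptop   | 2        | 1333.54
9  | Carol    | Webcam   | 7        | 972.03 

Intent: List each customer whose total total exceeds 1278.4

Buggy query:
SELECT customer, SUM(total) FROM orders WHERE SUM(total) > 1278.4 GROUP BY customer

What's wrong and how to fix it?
Bug: Aggregate functions cannot appear in a WHERE clause

Fix: Move the aggregate condition to a HAVING clause

Corrected query:
SELECT customer, SUM(total) FROM orders GROUP BY customer HAVING SUM(total) > 1278.4

Result:
customer | SUM(total)
---------+-----------
Carol    | 3502.5    
Hank     | 6648.28   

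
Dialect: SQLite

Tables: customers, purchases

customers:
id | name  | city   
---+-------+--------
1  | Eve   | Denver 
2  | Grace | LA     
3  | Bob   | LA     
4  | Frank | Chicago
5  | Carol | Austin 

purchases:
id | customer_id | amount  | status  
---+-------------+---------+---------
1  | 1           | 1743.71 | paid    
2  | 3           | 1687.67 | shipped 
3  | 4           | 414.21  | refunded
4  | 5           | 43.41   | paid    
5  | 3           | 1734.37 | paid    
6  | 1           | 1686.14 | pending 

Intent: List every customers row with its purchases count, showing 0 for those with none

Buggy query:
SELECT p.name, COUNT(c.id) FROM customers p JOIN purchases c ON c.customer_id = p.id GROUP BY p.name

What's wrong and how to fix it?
Bug: An inner join excludes parents with zero children

Fix: Use LEFT JOIN so parents without children still appear (COUNT(c.id) gives 0)

Corrected query:
SELECT p.name, COUNT(c.id) FROM customers p LEFT JOIN purchases c ON c.customer_id = p.id GROUP BY p.name

Result:
name  | COUNT(c.id)
------+------------
Bob   | 2          
Carol | 1          
Eve   | 2          
Frank | 1          
Grace | 0          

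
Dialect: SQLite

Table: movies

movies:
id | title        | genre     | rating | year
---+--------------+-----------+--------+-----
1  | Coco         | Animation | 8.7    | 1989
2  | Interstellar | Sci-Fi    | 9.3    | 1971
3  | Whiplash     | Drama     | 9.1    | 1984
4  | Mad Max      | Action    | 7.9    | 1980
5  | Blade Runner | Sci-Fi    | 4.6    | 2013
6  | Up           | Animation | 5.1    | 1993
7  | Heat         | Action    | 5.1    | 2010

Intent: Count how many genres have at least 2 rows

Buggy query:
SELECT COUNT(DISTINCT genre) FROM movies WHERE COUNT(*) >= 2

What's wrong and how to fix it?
Bug: COUNT(*) cannot appear in WHERE; the per-group count doesn't exist yet

Fix: Group first with HAVING COUNT(*) >= 2, then COUNT the resulting groups

Corrected query:
SELECT COUNT(*) FROM (SELECT genre FROM movies GROUP BY genre HAVING COUNT(*) >= 2)

Result:
COUNT(*)
--------
3       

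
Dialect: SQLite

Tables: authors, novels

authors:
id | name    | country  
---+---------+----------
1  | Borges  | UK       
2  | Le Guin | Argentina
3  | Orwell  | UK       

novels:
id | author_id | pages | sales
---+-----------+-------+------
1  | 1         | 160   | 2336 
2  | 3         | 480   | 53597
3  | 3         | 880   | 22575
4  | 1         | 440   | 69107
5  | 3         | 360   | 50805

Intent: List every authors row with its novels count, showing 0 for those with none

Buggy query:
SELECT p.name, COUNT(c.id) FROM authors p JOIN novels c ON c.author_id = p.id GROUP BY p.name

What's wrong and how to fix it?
Bug: An inner join excludes parents with zero children

Fix: Switch to LEFT JOIN to retain unmatched parent rows

Corrected query:
SELECT p.name, COUNT(c.id) FROM authors p LEFT JOIN novels c ON c.author_id = p.id GROUP BY p.name

Result:
name    | COUNT(c.id)
--------+------------
Borges  | 2          
Le Guin | 0          
Orwell  | 3          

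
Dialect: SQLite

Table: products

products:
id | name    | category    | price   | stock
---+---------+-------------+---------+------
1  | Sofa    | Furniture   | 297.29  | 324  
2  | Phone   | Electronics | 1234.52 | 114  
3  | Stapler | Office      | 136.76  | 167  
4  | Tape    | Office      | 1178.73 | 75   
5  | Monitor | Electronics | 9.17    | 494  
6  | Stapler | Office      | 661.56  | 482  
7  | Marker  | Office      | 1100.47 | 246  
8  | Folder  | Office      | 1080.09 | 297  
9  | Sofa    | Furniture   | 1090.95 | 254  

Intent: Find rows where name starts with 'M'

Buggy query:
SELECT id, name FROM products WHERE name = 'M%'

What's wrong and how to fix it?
Bug: '=' compares the literal string including the % character; pattern matching needs LIKE

Fix: Replace '=' with LIKE so 'M%' is treated as a pattern

Corrected query:
SELECT id, name FROM products WHERE name LIKE 'M%'

Result:
id | name   
---+--------
5  | Monitor
7  | Marker 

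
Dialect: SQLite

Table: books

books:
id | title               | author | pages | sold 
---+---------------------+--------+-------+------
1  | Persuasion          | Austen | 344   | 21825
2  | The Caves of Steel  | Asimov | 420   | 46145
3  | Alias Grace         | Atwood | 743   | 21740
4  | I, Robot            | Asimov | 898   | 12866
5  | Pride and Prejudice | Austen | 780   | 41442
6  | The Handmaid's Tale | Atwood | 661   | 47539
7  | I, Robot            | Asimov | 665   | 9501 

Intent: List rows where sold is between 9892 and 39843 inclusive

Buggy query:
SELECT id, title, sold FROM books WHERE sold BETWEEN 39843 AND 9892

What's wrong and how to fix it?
Bug: The bounds are reversed; BETWEEN a AND b requires a <= b to match anything

Fix: Write BETWEEN 9892 AND 39843

Corrected query:
SELECT id, title, sold FROM books WHERE sold BETWEEN 9892 AND 39843

Result:
id | title       | sold 
---+-------------+------
1  | Persuasion  | 21825
3  | Alias Grace | 21740
4  | I, Robot    | 12866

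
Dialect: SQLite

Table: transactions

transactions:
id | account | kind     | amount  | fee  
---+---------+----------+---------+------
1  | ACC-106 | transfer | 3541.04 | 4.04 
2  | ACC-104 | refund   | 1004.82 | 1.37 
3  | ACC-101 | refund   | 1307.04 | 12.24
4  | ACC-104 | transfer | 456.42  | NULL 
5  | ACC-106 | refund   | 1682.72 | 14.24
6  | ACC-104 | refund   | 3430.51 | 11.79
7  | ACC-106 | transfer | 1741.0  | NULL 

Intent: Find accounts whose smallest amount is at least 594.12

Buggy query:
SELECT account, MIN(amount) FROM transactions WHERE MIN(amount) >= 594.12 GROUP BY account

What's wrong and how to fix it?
Bug: Aggregates like MIN are computed per group after WHERE runs

Fix: Use HAVING for the per-group MIN condition

Corrected query:
SELECT account, MIN(amount) FROM transactions GROUP BY account HAVING MIN(amount) >= 594.12

Result:
account | MIN(amount)
--------+------------
ACC-101 | 1307.04    
ACC-106 | 1682.72    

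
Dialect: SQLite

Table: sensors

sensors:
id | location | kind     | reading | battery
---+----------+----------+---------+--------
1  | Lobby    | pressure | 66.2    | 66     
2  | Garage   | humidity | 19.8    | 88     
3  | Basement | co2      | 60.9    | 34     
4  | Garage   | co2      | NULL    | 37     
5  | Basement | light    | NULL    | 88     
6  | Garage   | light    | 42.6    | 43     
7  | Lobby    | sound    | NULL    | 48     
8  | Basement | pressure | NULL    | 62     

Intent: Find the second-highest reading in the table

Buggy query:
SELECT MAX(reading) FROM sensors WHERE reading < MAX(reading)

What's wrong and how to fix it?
Bug: MAX(reading) on the right of the comparison is an aggregate-in-WHERE error

Fix: Put the inner MAX in a scalar subquery

Corrected query:
SELECT MAX(reading) FROM sensors WHERE reading < (SELECT MAX(reading) FROM sensors)

Result:
MAX(reading)
------------
60.9        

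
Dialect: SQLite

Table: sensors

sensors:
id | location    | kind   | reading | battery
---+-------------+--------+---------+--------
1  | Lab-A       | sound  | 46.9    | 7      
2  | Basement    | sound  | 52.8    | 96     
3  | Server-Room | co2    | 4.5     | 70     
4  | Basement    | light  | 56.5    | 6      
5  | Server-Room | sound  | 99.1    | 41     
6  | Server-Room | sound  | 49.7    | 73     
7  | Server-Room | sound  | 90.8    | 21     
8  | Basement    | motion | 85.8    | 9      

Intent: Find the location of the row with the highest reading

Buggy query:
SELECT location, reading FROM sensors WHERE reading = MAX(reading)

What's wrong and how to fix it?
Bug: WHERE is evaluated per row; an aggregate over the whole table isn't defined there

Fix: Use a subquery: WHERE reading = (SELECT MAX(reading) FROM sensors)

Corrected query:
SELECT location, reading FROM sensors WHERE reading = (SELECT MAX(reading) FROM sensors)

Result:
location    | reading
------------+--------
Server-Room | 99.1   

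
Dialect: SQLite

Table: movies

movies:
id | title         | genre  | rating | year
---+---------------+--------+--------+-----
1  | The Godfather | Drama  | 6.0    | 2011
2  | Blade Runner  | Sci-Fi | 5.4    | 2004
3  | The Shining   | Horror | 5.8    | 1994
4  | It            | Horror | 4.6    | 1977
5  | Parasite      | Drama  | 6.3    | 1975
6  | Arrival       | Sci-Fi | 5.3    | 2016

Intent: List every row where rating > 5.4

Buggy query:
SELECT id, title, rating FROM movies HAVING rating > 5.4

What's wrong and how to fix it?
Bug: This is a non-aggregate query (no GROUP BY, no aggregates), so in SQLite the HAVING clause is invalid here; a row-level condition belongs in WHERE

Fix: Use WHERE for row-level filtering

Corrected query:
SELECT id, title, rating FROM movies WHERE rating > 5.4

Result:
id | title         | rating
---+---------------+-------
1  | The Godfather | 6     
3  | The Shining   | 5.8   
5  | Parasite      | 6.3   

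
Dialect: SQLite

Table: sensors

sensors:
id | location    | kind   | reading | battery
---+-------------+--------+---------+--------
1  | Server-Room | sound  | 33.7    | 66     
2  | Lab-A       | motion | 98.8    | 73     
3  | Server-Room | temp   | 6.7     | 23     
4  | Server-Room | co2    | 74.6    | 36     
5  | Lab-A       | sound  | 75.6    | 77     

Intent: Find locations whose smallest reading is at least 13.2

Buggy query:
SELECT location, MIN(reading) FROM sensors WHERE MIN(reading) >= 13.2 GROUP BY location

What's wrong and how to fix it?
Bug: MIN() in WHERE is a misuse of aggregate

Fix: Replace WHERE with HAVING after the GROUP BY

Corrected query:
SELECT location, MIN(reading) FROM sensors GROUP BY location HAVING MIN(reading) >= 13.2

Result:
location | MIN(reading)
---------+-------------
Lab-A    | 75.6        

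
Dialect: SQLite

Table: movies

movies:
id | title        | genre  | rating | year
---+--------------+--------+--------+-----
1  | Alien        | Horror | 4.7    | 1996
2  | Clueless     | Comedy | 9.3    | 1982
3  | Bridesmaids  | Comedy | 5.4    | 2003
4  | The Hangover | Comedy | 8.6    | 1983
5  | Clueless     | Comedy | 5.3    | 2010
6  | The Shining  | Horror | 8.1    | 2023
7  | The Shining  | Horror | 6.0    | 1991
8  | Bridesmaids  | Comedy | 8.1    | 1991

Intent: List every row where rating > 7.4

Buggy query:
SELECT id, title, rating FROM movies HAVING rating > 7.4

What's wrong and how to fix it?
Bug: This is a non-aggregate query (no GROUP BY, no aggregates), so in SQLite the HAVING clause is invalid here; a row-level condition belongs in WHERE

Fix: Use WHERE for row-level filtering

Corrected query:
SELECT id, title, rating FROM movies WHERE rating > 7.4

Result:
id | title        | rating
---+--------------+-------
2  | Clueless     | 9.3   
4  | The Hangover | 8.6   
6  | The Shining  | 8.1   
8  | Bridesmaids  | 8.1   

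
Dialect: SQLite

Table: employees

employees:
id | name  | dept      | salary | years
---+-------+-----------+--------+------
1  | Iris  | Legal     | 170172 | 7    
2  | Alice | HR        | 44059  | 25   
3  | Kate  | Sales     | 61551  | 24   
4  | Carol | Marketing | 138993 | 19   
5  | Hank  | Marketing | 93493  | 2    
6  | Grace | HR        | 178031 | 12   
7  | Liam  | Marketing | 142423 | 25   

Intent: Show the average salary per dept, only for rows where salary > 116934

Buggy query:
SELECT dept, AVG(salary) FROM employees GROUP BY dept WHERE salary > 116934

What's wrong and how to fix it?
Bug: WHERE cannot follow GROUP BY

Fix: Place WHERE between FROM and GROUP BY

Corrected query:
SELECT dept, AVG(salary) FROM employees WHERE salary > 116934 GROUP BY dept

Result:
dept      | AVG(salary)
----------+------------
HR        | 178031     
Legal     | 170172     
Marketing | 140708     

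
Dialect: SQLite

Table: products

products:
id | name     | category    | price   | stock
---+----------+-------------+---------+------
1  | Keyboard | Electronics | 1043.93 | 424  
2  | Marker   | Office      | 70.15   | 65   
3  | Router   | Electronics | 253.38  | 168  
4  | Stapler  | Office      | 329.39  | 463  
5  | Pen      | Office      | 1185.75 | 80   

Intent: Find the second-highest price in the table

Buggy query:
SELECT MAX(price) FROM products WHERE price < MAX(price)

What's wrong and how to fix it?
Bug: MAX(price) on the right of the comparison is an aggregate-in-WHERE error

Fix: Compute the overall MAX in a subquery, then take MAX of rows below it

Corrected query:
SELECT MAX(price) FROM products WHERE price < (SELECT MAX(price) FROM products)

Result:
MAX(price)
----------
1043.93   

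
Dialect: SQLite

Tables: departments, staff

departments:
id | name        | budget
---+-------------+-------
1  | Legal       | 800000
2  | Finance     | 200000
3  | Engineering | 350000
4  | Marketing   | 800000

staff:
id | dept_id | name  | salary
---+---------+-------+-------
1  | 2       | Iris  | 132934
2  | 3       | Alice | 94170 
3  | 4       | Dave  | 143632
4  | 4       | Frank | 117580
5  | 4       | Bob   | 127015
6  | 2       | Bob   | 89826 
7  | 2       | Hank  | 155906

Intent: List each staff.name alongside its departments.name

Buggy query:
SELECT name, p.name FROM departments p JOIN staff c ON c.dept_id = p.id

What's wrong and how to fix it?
Bug: Both tables have a 'name' column; the unqualified reference is ambiguous

Fix: Qualify the column with its table alias (c.name)

Corrected query:
SELECT c.name, p.name FROM departments p JOIN staff c ON c.dept_id = p.id

Result:
name  | name       
------+------------
Iris  | Finance    
Alice | Engineering
Dave  | Marketing  
Frank | Marketing  
Bob   | Marketing  
Bob   | Finance    
Hank  | Finance    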